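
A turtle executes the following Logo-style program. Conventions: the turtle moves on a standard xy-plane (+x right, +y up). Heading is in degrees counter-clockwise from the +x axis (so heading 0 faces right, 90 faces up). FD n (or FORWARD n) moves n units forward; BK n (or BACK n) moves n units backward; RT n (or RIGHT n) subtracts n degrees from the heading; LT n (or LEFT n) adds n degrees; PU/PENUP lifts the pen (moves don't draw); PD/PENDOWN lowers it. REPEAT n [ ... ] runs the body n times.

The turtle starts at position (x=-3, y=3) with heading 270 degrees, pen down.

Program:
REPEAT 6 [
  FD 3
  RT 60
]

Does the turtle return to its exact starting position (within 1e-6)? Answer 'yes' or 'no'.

Answer: yes

Derivation:
Executing turtle program step by step:
Start: pos=(-3,3), heading=270, pen down
REPEAT 6 [
  -- iteration 1/6 --
  FD 3: (-3,3) -> (-3,0) [heading=270, draw]
  RT 60: heading 270 -> 210
  -- iteration 2/6 --
  FD 3: (-3,0) -> (-5.598,-1.5) [heading=210, draw]
  RT 60: heading 210 -> 150
  -- iteration 3/6 --
  FD 3: (-5.598,-1.5) -> (-8.196,0) [heading=150, draw]
  RT 60: heading 150 -> 90
  -- iteration 4/6 --
  FD 3: (-8.196,0) -> (-8.196,3) [heading=90, draw]
  RT 60: heading 90 -> 30
  -- iteration 5/6 --
  FD 3: (-8.196,3) -> (-5.598,4.5) [heading=30, draw]
  RT 60: heading 30 -> 330
  -- iteration 6/6 --
  FD 3: (-5.598,4.5) -> (-3,3) [heading=330, draw]
  RT 60: heading 330 -> 270
]
Final: pos=(-3,3), heading=270, 6 segment(s) drawn

Start position: (-3, 3)
Final position: (-3, 3)
Distance = 0; < 1e-6 -> CLOSED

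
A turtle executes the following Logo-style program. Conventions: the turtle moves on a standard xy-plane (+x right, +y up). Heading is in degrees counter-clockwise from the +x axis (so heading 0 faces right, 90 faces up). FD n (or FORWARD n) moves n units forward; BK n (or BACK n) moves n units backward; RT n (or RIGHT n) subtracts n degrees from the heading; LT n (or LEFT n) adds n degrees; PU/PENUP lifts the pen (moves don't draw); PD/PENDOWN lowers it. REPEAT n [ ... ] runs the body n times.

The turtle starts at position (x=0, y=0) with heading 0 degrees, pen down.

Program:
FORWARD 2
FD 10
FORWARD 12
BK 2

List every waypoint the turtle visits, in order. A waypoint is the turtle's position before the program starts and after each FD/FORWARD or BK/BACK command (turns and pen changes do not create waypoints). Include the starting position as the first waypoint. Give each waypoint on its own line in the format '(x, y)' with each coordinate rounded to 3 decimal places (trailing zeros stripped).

Answer: (0, 0)
(2, 0)
(12, 0)
(24, 0)
(22, 0)

Derivation:
Executing turtle program step by step:
Start: pos=(0,0), heading=0, pen down
FD 2: (0,0) -> (2,0) [heading=0, draw]
FD 10: (2,0) -> (12,0) [heading=0, draw]
FD 12: (12,0) -> (24,0) [heading=0, draw]
BK 2: (24,0) -> (22,0) [heading=0, draw]
Final: pos=(22,0), heading=0, 4 segment(s) drawn
Waypoints (5 total):
(0, 0)
(2, 0)
(12, 0)
(24, 0)
(22, 0)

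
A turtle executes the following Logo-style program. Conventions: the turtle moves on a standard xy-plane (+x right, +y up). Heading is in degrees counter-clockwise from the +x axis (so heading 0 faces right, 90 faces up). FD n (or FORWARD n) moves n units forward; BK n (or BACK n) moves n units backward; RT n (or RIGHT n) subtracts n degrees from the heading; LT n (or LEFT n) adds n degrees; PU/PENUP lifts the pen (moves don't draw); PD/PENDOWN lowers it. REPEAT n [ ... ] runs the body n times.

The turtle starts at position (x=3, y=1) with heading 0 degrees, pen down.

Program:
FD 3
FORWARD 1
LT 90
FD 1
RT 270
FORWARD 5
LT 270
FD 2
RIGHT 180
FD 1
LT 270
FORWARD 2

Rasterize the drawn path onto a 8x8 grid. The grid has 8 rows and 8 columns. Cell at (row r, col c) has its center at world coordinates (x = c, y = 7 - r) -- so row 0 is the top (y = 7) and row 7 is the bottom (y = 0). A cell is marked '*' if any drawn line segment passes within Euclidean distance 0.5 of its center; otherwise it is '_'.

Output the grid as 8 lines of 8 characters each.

Segment 0: (3,1) -> (6,1)
Segment 1: (6,1) -> (7,1)
Segment 2: (7,1) -> (7,2)
Segment 3: (7,2) -> (2,2)
Segment 4: (2,2) -> (2,4)
Segment 5: (2,4) -> (2,3)
Segment 6: (2,3) -> (0,3)

Answer: ________
________
________
__*_____
***_____
__******
___*****
________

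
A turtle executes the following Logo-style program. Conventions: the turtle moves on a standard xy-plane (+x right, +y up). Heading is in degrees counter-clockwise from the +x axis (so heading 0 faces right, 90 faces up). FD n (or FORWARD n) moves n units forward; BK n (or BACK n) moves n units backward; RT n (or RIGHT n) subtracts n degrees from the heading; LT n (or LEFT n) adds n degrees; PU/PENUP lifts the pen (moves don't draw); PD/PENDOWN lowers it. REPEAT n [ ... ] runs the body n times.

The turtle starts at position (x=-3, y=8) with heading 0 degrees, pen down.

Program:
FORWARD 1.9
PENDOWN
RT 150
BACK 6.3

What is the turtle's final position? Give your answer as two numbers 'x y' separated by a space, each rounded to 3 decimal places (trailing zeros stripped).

Answer: 4.356 11.15

Derivation:
Executing turtle program step by step:
Start: pos=(-3,8), heading=0, pen down
FD 1.9: (-3,8) -> (-1.1,8) [heading=0, draw]
PD: pen down
RT 150: heading 0 -> 210
BK 6.3: (-1.1,8) -> (4.356,11.15) [heading=210, draw]
Final: pos=(4.356,11.15), heading=210, 2 segment(s) drawn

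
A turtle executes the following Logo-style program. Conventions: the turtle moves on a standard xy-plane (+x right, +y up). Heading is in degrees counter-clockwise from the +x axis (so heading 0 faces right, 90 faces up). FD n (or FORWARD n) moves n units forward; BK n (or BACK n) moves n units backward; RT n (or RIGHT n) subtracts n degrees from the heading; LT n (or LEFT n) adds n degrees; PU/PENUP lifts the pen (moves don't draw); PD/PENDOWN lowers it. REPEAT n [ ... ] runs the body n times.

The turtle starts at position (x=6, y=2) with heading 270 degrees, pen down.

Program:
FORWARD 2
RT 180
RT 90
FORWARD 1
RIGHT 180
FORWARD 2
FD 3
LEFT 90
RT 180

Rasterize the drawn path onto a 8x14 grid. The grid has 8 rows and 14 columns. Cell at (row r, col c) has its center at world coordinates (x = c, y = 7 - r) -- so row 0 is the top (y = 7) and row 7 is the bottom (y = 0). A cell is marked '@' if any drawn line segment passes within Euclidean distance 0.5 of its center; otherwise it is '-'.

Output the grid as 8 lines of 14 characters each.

Segment 0: (6,2) -> (6,0)
Segment 1: (6,0) -> (7,0)
Segment 2: (7,0) -> (5,-0)
Segment 3: (5,-0) -> (2,-0)

Answer: --------------
--------------
--------------
--------------
--------------
------@-------
------@-------
--@@@@@@------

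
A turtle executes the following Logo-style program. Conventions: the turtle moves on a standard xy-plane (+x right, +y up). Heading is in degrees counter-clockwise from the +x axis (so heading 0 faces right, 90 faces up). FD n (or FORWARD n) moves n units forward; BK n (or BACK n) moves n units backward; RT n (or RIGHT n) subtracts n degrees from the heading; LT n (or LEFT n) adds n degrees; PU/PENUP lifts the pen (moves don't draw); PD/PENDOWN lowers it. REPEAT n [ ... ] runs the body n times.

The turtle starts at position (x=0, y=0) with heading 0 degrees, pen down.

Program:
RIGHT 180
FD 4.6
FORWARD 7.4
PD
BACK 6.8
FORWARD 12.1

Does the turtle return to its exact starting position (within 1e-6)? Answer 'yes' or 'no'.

Answer: no

Derivation:
Executing turtle program step by step:
Start: pos=(0,0), heading=0, pen down
RT 180: heading 0 -> 180
FD 4.6: (0,0) -> (-4.6,0) [heading=180, draw]
FD 7.4: (-4.6,0) -> (-12,0) [heading=180, draw]
PD: pen down
BK 6.8: (-12,0) -> (-5.2,0) [heading=180, draw]
FD 12.1: (-5.2,0) -> (-17.3,0) [heading=180, draw]
Final: pos=(-17.3,0), heading=180, 4 segment(s) drawn

Start position: (0, 0)
Final position: (-17.3, 0)
Distance = 17.3; >= 1e-6 -> NOT closed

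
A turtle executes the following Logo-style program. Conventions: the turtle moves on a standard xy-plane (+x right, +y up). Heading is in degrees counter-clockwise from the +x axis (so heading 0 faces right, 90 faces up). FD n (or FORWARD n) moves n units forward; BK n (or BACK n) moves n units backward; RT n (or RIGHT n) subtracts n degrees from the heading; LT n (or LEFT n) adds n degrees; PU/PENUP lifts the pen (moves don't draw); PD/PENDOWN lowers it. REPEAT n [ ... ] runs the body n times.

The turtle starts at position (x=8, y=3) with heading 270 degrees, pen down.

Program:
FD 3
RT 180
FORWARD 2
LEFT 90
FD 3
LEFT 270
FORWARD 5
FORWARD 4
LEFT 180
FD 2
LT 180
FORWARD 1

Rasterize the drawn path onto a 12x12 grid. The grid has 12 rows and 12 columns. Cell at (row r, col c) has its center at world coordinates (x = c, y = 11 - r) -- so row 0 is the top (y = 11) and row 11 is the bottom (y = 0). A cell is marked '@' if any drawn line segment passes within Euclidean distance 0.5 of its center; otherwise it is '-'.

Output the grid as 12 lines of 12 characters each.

Answer: -----@------
-----@------
-----@------
-----@------
-----@------
-----@------
-----@------
-----@------
-----@--@---
-----@@@@---
--------@---
--------@---

Derivation:
Segment 0: (8,3) -> (8,0)
Segment 1: (8,0) -> (8,2)
Segment 2: (8,2) -> (5,2)
Segment 3: (5,2) -> (5,7)
Segment 4: (5,7) -> (5,11)
Segment 5: (5,11) -> (5,9)
Segment 6: (5,9) -> (5,10)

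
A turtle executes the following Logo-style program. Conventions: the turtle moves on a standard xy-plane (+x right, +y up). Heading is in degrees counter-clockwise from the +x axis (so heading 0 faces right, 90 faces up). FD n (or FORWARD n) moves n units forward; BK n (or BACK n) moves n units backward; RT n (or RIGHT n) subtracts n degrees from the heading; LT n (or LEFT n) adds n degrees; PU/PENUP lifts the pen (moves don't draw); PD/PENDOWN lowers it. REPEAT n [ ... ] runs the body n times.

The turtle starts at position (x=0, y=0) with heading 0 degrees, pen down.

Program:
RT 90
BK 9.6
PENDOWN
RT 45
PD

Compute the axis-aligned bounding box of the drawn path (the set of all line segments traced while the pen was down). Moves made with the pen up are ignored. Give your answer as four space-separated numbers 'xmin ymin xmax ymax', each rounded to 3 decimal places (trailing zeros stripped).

Executing turtle program step by step:
Start: pos=(0,0), heading=0, pen down
RT 90: heading 0 -> 270
BK 9.6: (0,0) -> (0,9.6) [heading=270, draw]
PD: pen down
RT 45: heading 270 -> 225
PD: pen down
Final: pos=(0,9.6), heading=225, 1 segment(s) drawn

Segment endpoints: x in {0, 0}, y in {0, 9.6}
xmin=0, ymin=0, xmax=0, ymax=9.6

Answer: 0 0 0 9.6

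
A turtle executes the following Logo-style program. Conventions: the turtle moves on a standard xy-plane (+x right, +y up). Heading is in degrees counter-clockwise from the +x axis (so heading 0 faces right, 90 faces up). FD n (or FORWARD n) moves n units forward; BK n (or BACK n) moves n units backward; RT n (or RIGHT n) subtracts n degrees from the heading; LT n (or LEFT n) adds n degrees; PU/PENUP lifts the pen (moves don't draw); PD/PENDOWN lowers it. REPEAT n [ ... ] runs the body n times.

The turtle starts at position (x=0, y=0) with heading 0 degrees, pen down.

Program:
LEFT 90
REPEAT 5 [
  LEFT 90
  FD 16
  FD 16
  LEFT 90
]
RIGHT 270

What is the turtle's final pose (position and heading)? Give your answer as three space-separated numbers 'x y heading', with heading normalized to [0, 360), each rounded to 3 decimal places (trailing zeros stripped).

Answer: -32 0 0

Derivation:
Executing turtle program step by step:
Start: pos=(0,0), heading=0, pen down
LT 90: heading 0 -> 90
REPEAT 5 [
  -- iteration 1/5 --
  LT 90: heading 90 -> 180
  FD 16: (0,0) -> (-16,0) [heading=180, draw]
  FD 16: (-16,0) -> (-32,0) [heading=180, draw]
  LT 90: heading 180 -> 270
  -- iteration 2/5 --
  LT 90: heading 270 -> 0
  FD 16: (-32,0) -> (-16,0) [heading=0, draw]
  FD 16: (-16,0) -> (0,0) [heading=0, draw]
  LT 90: heading 0 -> 90
  -- iteration 3/5 --
  LT 90: heading 90 -> 180
  FD 16: (0,0) -> (-16,0) [heading=180, draw]
  FD 16: (-16,0) -> (-32,0) [heading=180, draw]
  LT 90: heading 180 -> 270
  -- iteration 4/5 --
  LT 90: heading 270 -> 0
  FD 16: (-32,0) -> (-16,0) [heading=0, draw]
  FD 16: (-16,0) -> (0,0) [heading=0, draw]
  LT 90: heading 0 -> 90
  -- iteration 5/5 --
  LT 90: heading 90 -> 180
  FD 16: (0,0) -> (-16,0) [heading=180, draw]
  FD 16: (-16,0) -> (-32,0) [heading=180, draw]
  LT 90: heading 180 -> 270
]
RT 270: heading 270 -> 0
Final: pos=(-32,0), heading=0, 10 segment(s) drawn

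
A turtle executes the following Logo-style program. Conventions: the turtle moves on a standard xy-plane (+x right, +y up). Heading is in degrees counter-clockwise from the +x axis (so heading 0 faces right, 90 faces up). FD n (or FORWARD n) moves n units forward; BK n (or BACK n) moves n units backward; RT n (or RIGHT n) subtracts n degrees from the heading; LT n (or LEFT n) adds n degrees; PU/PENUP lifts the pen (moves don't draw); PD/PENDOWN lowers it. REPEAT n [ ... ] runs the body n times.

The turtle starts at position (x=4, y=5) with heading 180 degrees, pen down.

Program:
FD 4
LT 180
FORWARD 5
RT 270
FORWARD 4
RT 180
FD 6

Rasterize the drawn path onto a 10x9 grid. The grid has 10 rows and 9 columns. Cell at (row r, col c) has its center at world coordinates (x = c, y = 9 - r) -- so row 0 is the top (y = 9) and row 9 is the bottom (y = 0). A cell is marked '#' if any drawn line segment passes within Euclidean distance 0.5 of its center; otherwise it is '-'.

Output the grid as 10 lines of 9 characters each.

Segment 0: (4,5) -> (0,5)
Segment 1: (0,5) -> (5,5)
Segment 2: (5,5) -> (5,9)
Segment 3: (5,9) -> (5,3)

Answer: -----#---
-----#---
-----#---
-----#---
######---
-----#---
-----#---
---------
---------
---------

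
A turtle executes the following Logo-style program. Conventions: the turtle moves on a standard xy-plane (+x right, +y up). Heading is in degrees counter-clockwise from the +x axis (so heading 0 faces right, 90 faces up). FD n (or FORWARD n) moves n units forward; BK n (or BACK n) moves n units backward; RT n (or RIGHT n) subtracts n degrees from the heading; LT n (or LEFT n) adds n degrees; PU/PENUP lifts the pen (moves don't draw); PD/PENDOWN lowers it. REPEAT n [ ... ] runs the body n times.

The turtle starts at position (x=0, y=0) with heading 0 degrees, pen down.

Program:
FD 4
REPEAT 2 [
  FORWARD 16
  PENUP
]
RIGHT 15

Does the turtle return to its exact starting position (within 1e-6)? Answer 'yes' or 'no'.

Answer: no

Derivation:
Executing turtle program step by step:
Start: pos=(0,0), heading=0, pen down
FD 4: (0,0) -> (4,0) [heading=0, draw]
REPEAT 2 [
  -- iteration 1/2 --
  FD 16: (4,0) -> (20,0) [heading=0, draw]
  PU: pen up
  -- iteration 2/2 --
  FD 16: (20,0) -> (36,0) [heading=0, move]
  PU: pen up
]
RT 15: heading 0 -> 345
Final: pos=(36,0), heading=345, 2 segment(s) drawn

Start position: (0, 0)
Final position: (36, 0)
Distance = 36; >= 1e-6 -> NOT closed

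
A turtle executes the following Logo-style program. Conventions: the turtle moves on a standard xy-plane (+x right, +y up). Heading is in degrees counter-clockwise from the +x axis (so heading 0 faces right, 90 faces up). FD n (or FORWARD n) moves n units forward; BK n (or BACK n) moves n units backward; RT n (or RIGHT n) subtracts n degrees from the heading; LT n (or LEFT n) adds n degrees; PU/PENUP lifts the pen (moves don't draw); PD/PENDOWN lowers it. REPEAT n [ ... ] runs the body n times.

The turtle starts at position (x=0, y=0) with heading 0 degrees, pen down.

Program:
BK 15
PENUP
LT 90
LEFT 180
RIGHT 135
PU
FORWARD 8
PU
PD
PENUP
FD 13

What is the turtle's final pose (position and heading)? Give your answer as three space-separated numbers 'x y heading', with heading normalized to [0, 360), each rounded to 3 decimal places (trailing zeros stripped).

Answer: -29.849 14.849 135

Derivation:
Executing turtle program step by step:
Start: pos=(0,0), heading=0, pen down
BK 15: (0,0) -> (-15,0) [heading=0, draw]
PU: pen up
LT 90: heading 0 -> 90
LT 180: heading 90 -> 270
RT 135: heading 270 -> 135
PU: pen up
FD 8: (-15,0) -> (-20.657,5.657) [heading=135, move]
PU: pen up
PD: pen down
PU: pen up
FD 13: (-20.657,5.657) -> (-29.849,14.849) [heading=135, move]
Final: pos=(-29.849,14.849), heading=135, 1 segment(s) drawn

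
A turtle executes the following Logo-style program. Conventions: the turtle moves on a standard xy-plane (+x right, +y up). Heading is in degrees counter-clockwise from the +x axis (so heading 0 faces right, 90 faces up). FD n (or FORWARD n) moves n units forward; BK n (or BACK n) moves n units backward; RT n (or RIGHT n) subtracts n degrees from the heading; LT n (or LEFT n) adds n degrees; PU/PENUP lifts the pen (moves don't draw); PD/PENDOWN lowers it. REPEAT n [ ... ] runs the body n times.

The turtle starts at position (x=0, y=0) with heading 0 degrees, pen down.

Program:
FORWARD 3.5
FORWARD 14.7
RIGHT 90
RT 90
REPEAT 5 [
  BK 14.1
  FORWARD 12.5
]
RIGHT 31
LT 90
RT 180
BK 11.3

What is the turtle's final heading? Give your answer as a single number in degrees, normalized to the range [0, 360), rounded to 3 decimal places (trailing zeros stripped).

Answer: 59

Derivation:
Executing turtle program step by step:
Start: pos=(0,0), heading=0, pen down
FD 3.5: (0,0) -> (3.5,0) [heading=0, draw]
FD 14.7: (3.5,0) -> (18.2,0) [heading=0, draw]
RT 90: heading 0 -> 270
RT 90: heading 270 -> 180
REPEAT 5 [
  -- iteration 1/5 --
  BK 14.1: (18.2,0) -> (32.3,0) [heading=180, draw]
  FD 12.5: (32.3,0) -> (19.8,0) [heading=180, draw]
  -- iteration 2/5 --
  BK 14.1: (19.8,0) -> (33.9,0) [heading=180, draw]
  FD 12.5: (33.9,0) -> (21.4,0) [heading=180, draw]
  -- iteration 3/5 --
  BK 14.1: (21.4,0) -> (35.5,0) [heading=180, draw]
  FD 12.5: (35.5,0) -> (23,0) [heading=180, draw]
  -- iteration 4/5 --
  BK 14.1: (23,0) -> (37.1,0) [heading=180, draw]
  FD 12.5: (37.1,0) -> (24.6,0) [heading=180, draw]
  -- iteration 5/5 --
  BK 14.1: (24.6,0) -> (38.7,0) [heading=180, draw]
  FD 12.5: (38.7,0) -> (26.2,0) [heading=180, draw]
]
RT 31: heading 180 -> 149
LT 90: heading 149 -> 239
RT 180: heading 239 -> 59
BK 11.3: (26.2,0) -> (20.38,-9.686) [heading=59, draw]
Final: pos=(20.38,-9.686), heading=59, 13 segment(s) drawn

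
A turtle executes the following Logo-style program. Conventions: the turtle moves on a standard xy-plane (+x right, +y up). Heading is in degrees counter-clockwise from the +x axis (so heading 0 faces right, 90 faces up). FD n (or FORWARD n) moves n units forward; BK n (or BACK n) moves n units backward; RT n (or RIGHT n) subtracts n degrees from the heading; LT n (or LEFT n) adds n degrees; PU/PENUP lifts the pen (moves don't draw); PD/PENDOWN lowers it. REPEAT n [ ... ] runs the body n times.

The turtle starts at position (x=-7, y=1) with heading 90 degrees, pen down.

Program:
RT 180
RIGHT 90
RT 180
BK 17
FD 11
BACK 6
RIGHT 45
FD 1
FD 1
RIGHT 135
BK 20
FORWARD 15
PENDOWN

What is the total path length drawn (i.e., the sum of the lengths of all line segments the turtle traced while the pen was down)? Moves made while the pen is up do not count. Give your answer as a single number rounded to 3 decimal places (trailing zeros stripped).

Answer: 71

Derivation:
Executing turtle program step by step:
Start: pos=(-7,1), heading=90, pen down
RT 180: heading 90 -> 270
RT 90: heading 270 -> 180
RT 180: heading 180 -> 0
BK 17: (-7,1) -> (-24,1) [heading=0, draw]
FD 11: (-24,1) -> (-13,1) [heading=0, draw]
BK 6: (-13,1) -> (-19,1) [heading=0, draw]
RT 45: heading 0 -> 315
FD 1: (-19,1) -> (-18.293,0.293) [heading=315, draw]
FD 1: (-18.293,0.293) -> (-17.586,-0.414) [heading=315, draw]
RT 135: heading 315 -> 180
BK 20: (-17.586,-0.414) -> (2.414,-0.414) [heading=180, draw]
FD 15: (2.414,-0.414) -> (-12.586,-0.414) [heading=180, draw]
PD: pen down
Final: pos=(-12.586,-0.414), heading=180, 7 segment(s) drawn

Segment lengths:
  seg 1: (-7,1) -> (-24,1), length = 17
  seg 2: (-24,1) -> (-13,1), length = 11
  seg 3: (-13,1) -> (-19,1), length = 6
  seg 4: (-19,1) -> (-18.293,0.293), length = 1
  seg 5: (-18.293,0.293) -> (-17.586,-0.414), length = 1
  seg 6: (-17.586,-0.414) -> (2.414,-0.414), length = 20
  seg 7: (2.414,-0.414) -> (-12.586,-0.414), length = 15
Total = 71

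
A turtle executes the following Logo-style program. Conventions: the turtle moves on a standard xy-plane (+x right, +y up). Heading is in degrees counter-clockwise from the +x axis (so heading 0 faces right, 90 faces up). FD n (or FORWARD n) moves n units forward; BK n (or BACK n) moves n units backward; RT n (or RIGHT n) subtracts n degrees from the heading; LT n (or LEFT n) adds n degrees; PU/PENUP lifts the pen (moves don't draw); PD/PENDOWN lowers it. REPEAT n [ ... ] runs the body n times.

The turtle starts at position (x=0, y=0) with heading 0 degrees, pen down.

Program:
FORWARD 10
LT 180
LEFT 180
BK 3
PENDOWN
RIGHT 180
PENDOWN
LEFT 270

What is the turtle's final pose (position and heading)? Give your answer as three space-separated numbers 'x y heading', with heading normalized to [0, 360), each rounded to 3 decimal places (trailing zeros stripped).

Answer: 7 0 90

Derivation:
Executing turtle program step by step:
Start: pos=(0,0), heading=0, pen down
FD 10: (0,0) -> (10,0) [heading=0, draw]
LT 180: heading 0 -> 180
LT 180: heading 180 -> 0
BK 3: (10,0) -> (7,0) [heading=0, draw]
PD: pen down
RT 180: heading 0 -> 180
PD: pen down
LT 270: heading 180 -> 90
Final: pos=(7,0), heading=90, 2 segment(s) drawn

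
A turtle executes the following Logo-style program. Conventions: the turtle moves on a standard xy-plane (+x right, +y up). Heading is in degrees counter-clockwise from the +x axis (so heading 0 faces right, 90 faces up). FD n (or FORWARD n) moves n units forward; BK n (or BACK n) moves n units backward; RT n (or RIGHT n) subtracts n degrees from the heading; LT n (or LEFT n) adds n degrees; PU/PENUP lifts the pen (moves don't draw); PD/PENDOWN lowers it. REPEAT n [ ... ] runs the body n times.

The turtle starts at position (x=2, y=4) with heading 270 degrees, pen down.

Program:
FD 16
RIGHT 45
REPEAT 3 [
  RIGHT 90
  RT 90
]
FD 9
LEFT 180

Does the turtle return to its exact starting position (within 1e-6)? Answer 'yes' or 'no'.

Answer: no

Derivation:
Executing turtle program step by step:
Start: pos=(2,4), heading=270, pen down
FD 16: (2,4) -> (2,-12) [heading=270, draw]
RT 45: heading 270 -> 225
REPEAT 3 [
  -- iteration 1/3 --
  RT 90: heading 225 -> 135
  RT 90: heading 135 -> 45
  -- iteration 2/3 --
  RT 90: heading 45 -> 315
  RT 90: heading 315 -> 225
  -- iteration 3/3 --
  RT 90: heading 225 -> 135
  RT 90: heading 135 -> 45
]
FD 9: (2,-12) -> (8.364,-5.636) [heading=45, draw]
LT 180: heading 45 -> 225
Final: pos=(8.364,-5.636), heading=225, 2 segment(s) drawn

Start position: (2, 4)
Final position: (8.364, -5.636)
Distance = 11.548; >= 1e-6 -> NOT closed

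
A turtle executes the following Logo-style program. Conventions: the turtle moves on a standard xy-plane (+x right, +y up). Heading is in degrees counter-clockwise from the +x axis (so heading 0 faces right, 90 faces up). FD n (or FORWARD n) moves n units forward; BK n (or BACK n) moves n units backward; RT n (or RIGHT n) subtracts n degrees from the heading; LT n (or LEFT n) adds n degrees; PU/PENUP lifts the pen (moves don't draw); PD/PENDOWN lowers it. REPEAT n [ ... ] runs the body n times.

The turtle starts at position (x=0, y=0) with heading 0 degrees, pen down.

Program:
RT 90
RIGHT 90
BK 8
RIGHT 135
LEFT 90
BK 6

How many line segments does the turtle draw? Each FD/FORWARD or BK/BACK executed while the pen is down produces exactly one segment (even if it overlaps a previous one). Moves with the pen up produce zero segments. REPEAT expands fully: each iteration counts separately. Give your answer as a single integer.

Answer: 2

Derivation:
Executing turtle program step by step:
Start: pos=(0,0), heading=0, pen down
RT 90: heading 0 -> 270
RT 90: heading 270 -> 180
BK 8: (0,0) -> (8,0) [heading=180, draw]
RT 135: heading 180 -> 45
LT 90: heading 45 -> 135
BK 6: (8,0) -> (12.243,-4.243) [heading=135, draw]
Final: pos=(12.243,-4.243), heading=135, 2 segment(s) drawn
Segments drawn: 2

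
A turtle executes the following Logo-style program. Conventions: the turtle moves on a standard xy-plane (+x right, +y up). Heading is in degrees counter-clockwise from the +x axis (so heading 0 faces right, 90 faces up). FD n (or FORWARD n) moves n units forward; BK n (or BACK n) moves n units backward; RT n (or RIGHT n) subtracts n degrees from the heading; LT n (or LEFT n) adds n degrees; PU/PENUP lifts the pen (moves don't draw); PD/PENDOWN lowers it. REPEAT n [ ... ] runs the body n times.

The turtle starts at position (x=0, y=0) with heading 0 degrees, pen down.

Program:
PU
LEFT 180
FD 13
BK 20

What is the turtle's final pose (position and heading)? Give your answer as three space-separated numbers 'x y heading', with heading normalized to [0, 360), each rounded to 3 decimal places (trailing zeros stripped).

Executing turtle program step by step:
Start: pos=(0,0), heading=0, pen down
PU: pen up
LT 180: heading 0 -> 180
FD 13: (0,0) -> (-13,0) [heading=180, move]
BK 20: (-13,0) -> (7,0) [heading=180, move]
Final: pos=(7,0), heading=180, 0 segment(s) drawn

Answer: 7 0 180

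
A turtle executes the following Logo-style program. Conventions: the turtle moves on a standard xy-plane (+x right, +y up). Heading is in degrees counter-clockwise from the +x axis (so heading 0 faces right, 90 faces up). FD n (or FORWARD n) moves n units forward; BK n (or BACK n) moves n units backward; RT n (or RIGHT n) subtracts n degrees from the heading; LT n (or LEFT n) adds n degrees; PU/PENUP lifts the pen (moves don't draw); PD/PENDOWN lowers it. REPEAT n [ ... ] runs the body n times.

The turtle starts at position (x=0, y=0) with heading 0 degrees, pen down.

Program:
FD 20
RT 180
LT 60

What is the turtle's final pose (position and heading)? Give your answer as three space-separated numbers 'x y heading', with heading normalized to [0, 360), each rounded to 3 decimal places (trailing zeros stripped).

Answer: 20 0 240

Derivation:
Executing turtle program step by step:
Start: pos=(0,0), heading=0, pen down
FD 20: (0,0) -> (20,0) [heading=0, draw]
RT 180: heading 0 -> 180
LT 60: heading 180 -> 240
Final: pos=(20,0), heading=240, 1 segment(s) drawn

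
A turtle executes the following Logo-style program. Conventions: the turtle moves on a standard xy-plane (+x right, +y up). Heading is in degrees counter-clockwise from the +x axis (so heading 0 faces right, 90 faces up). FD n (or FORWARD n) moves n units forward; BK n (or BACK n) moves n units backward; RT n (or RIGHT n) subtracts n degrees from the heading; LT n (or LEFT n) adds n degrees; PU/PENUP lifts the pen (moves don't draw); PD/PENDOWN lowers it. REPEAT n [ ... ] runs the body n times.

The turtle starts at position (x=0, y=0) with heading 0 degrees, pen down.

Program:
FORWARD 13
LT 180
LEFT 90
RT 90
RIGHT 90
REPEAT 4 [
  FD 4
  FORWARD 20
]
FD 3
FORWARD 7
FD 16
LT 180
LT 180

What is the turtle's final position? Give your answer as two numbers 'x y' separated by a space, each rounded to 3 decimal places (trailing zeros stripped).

Answer: 13 122

Derivation:
Executing turtle program step by step:
Start: pos=(0,0), heading=0, pen down
FD 13: (0,0) -> (13,0) [heading=0, draw]
LT 180: heading 0 -> 180
LT 90: heading 180 -> 270
RT 90: heading 270 -> 180
RT 90: heading 180 -> 90
REPEAT 4 [
  -- iteration 1/4 --
  FD 4: (13,0) -> (13,4) [heading=90, draw]
  FD 20: (13,4) -> (13,24) [heading=90, draw]
  -- iteration 2/4 --
  FD 4: (13,24) -> (13,28) [heading=90, draw]
  FD 20: (13,28) -> (13,48) [heading=90, draw]
  -- iteration 3/4 --
  FD 4: (13,48) -> (13,52) [heading=90, draw]
  FD 20: (13,52) -> (13,72) [heading=90, draw]
  -- iteration 4/4 --
  FD 4: (13,72) -> (13,76) [heading=90, draw]
  FD 20: (13,76) -> (13,96) [heading=90, draw]
]
FD 3: (13,96) -> (13,99) [heading=90, draw]
FD 7: (13,99) -> (13,106) [heading=90, draw]
FD 16: (13,106) -> (13,122) [heading=90, draw]
LT 180: heading 90 -> 270
LT 180: heading 270 -> 90
Final: pos=(13,122), heading=90, 12 segment(s) drawn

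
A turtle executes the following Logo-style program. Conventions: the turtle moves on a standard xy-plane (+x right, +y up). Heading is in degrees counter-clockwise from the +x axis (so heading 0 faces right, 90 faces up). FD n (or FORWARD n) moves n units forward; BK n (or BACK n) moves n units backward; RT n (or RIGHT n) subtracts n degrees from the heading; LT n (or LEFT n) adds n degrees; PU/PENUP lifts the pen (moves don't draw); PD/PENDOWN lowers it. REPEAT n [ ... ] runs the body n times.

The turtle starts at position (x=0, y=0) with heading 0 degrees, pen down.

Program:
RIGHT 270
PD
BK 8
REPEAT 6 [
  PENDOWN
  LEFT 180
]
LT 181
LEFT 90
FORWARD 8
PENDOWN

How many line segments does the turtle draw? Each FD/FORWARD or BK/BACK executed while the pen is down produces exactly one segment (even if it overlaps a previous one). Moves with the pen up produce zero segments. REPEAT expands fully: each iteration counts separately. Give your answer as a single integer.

Executing turtle program step by step:
Start: pos=(0,0), heading=0, pen down
RT 270: heading 0 -> 90
PD: pen down
BK 8: (0,0) -> (0,-8) [heading=90, draw]
REPEAT 6 [
  -- iteration 1/6 --
  PD: pen down
  LT 180: heading 90 -> 270
  -- iteration 2/6 --
  PD: pen down
  LT 180: heading 270 -> 90
  -- iteration 3/6 --
  PD: pen down
  LT 180: heading 90 -> 270
  -- iteration 4/6 --
  PD: pen down
  LT 180: heading 270 -> 90
  -- iteration 5/6 --
  PD: pen down
  LT 180: heading 90 -> 270
  -- iteration 6/6 --
  PD: pen down
  LT 180: heading 270 -> 90
]
LT 181: heading 90 -> 271
LT 90: heading 271 -> 1
FD 8: (0,-8) -> (7.999,-7.86) [heading=1, draw]
PD: pen down
Final: pos=(7.999,-7.86), heading=1, 2 segment(s) drawn
Segments drawn: 2

Answer: 2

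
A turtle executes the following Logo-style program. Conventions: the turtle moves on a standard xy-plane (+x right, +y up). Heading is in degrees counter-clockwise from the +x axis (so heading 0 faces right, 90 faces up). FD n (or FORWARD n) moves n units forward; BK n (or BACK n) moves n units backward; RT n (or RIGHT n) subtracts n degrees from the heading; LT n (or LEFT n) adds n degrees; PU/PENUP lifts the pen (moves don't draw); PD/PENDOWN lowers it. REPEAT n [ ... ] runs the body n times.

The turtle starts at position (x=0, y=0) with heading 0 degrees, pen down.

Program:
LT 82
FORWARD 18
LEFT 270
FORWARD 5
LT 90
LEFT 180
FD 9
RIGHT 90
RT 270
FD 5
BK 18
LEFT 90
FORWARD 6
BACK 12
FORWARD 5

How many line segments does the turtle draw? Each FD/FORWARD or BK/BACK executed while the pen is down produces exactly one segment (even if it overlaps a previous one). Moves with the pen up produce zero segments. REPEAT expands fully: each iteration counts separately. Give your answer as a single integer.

Answer: 8

Derivation:
Executing turtle program step by step:
Start: pos=(0,0), heading=0, pen down
LT 82: heading 0 -> 82
FD 18: (0,0) -> (2.505,17.825) [heading=82, draw]
LT 270: heading 82 -> 352
FD 5: (2.505,17.825) -> (7.456,17.129) [heading=352, draw]
LT 90: heading 352 -> 82
LT 180: heading 82 -> 262
FD 9: (7.456,17.129) -> (6.204,8.217) [heading=262, draw]
RT 90: heading 262 -> 172
RT 270: heading 172 -> 262
FD 5: (6.204,8.217) -> (5.508,3.265) [heading=262, draw]
BK 18: (5.508,3.265) -> (8.013,21.09) [heading=262, draw]
LT 90: heading 262 -> 352
FD 6: (8.013,21.09) -> (13.955,20.255) [heading=352, draw]
BK 12: (13.955,20.255) -> (2.072,21.925) [heading=352, draw]
FD 5: (2.072,21.925) -> (7.023,21.229) [heading=352, draw]
Final: pos=(7.023,21.229), heading=352, 8 segment(s) drawn
Segments drawn: 8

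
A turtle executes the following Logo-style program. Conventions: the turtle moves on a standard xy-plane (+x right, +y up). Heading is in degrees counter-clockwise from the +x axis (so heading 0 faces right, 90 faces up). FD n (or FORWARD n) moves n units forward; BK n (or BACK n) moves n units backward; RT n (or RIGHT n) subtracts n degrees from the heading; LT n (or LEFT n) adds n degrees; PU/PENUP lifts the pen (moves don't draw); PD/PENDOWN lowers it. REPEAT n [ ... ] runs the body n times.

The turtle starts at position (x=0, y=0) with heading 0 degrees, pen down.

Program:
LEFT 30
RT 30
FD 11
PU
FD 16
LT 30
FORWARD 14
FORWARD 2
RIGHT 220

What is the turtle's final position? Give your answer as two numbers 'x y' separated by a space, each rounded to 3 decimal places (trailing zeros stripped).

Executing turtle program step by step:
Start: pos=(0,0), heading=0, pen down
LT 30: heading 0 -> 30
RT 30: heading 30 -> 0
FD 11: (0,0) -> (11,0) [heading=0, draw]
PU: pen up
FD 16: (11,0) -> (27,0) [heading=0, move]
LT 30: heading 0 -> 30
FD 14: (27,0) -> (39.124,7) [heading=30, move]
FD 2: (39.124,7) -> (40.856,8) [heading=30, move]
RT 220: heading 30 -> 170
Final: pos=(40.856,8), heading=170, 1 segment(s) drawn

Answer: 40.856 8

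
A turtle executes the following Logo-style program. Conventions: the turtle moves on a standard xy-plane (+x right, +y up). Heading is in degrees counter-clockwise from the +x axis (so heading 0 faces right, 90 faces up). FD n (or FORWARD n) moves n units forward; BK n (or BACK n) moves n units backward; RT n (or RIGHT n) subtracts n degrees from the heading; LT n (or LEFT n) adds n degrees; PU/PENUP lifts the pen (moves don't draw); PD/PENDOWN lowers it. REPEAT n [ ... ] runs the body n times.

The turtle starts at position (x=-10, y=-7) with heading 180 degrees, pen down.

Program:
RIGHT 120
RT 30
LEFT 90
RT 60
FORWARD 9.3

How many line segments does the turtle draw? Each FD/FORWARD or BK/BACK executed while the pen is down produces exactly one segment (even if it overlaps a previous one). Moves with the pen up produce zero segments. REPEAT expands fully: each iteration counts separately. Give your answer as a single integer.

Executing turtle program step by step:
Start: pos=(-10,-7), heading=180, pen down
RT 120: heading 180 -> 60
RT 30: heading 60 -> 30
LT 90: heading 30 -> 120
RT 60: heading 120 -> 60
FD 9.3: (-10,-7) -> (-5.35,1.054) [heading=60, draw]
Final: pos=(-5.35,1.054), heading=60, 1 segment(s) drawn
Segments drawn: 1

Answer: 1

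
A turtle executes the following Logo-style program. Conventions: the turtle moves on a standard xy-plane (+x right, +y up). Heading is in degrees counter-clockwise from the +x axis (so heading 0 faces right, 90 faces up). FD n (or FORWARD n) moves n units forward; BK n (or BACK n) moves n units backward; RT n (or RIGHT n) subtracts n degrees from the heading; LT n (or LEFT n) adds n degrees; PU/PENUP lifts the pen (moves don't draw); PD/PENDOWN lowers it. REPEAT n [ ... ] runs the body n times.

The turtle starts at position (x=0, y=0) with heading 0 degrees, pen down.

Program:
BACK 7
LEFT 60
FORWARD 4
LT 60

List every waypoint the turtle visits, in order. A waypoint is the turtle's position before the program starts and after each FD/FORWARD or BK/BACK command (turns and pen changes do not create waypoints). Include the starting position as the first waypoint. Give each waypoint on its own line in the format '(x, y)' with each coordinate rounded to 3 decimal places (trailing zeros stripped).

Answer: (0, 0)
(-7, 0)
(-5, 3.464)

Derivation:
Executing turtle program step by step:
Start: pos=(0,0), heading=0, pen down
BK 7: (0,0) -> (-7,0) [heading=0, draw]
LT 60: heading 0 -> 60
FD 4: (-7,0) -> (-5,3.464) [heading=60, draw]
LT 60: heading 60 -> 120
Final: pos=(-5,3.464), heading=120, 2 segment(s) drawn
Waypoints (3 total):
(0, 0)
(-7, 0)
(-5, 3.464)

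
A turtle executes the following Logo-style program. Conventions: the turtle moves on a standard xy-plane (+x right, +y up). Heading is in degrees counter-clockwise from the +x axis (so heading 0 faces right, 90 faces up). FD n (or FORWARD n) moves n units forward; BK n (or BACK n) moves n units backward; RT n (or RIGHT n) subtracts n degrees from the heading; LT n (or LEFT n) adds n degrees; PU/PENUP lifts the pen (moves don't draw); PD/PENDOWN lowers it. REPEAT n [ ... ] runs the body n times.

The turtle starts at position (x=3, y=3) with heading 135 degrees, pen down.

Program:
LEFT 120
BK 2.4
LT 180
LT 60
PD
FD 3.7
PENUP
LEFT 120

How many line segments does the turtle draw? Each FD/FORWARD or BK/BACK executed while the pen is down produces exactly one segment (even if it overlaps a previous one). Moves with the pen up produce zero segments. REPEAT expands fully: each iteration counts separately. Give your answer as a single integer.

Answer: 2

Derivation:
Executing turtle program step by step:
Start: pos=(3,3), heading=135, pen down
LT 120: heading 135 -> 255
BK 2.4: (3,3) -> (3.621,5.318) [heading=255, draw]
LT 180: heading 255 -> 75
LT 60: heading 75 -> 135
PD: pen down
FD 3.7: (3.621,5.318) -> (1.005,7.935) [heading=135, draw]
PU: pen up
LT 120: heading 135 -> 255
Final: pos=(1.005,7.935), heading=255, 2 segment(s) drawn
Segments drawn: 2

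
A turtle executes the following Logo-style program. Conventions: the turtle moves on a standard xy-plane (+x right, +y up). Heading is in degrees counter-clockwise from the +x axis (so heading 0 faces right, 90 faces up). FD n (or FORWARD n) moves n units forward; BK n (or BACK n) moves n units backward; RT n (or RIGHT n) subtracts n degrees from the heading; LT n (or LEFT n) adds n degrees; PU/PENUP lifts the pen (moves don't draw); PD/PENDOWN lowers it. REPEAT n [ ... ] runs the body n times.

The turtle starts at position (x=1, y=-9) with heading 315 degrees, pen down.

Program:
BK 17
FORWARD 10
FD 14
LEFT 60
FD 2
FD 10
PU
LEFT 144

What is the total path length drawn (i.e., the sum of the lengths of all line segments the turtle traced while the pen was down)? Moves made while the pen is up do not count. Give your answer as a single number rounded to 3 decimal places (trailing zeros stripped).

Answer: 53

Derivation:
Executing turtle program step by step:
Start: pos=(1,-9), heading=315, pen down
BK 17: (1,-9) -> (-11.021,3.021) [heading=315, draw]
FD 10: (-11.021,3.021) -> (-3.95,-4.05) [heading=315, draw]
FD 14: (-3.95,-4.05) -> (5.95,-13.95) [heading=315, draw]
LT 60: heading 315 -> 15
FD 2: (5.95,-13.95) -> (7.882,-13.432) [heading=15, draw]
FD 10: (7.882,-13.432) -> (17.541,-10.844) [heading=15, draw]
PU: pen up
LT 144: heading 15 -> 159
Final: pos=(17.541,-10.844), heading=159, 5 segment(s) drawn

Segment lengths:
  seg 1: (1,-9) -> (-11.021,3.021), length = 17
  seg 2: (-11.021,3.021) -> (-3.95,-4.05), length = 10
  seg 3: (-3.95,-4.05) -> (5.95,-13.95), length = 14
  seg 4: (5.95,-13.95) -> (7.882,-13.432), length = 2
  seg 5: (7.882,-13.432) -> (17.541,-10.844), length = 10
Total = 53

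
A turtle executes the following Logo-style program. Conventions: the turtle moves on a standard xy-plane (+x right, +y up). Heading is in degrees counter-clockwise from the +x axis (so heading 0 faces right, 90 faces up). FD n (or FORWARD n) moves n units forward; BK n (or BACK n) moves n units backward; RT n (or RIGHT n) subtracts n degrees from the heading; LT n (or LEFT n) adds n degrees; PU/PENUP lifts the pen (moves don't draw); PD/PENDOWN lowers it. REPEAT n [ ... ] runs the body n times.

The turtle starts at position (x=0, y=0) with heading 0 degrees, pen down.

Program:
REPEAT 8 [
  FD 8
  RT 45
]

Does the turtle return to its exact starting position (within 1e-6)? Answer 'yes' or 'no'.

Answer: yes

Derivation:
Executing turtle program step by step:
Start: pos=(0,0), heading=0, pen down
REPEAT 8 [
  -- iteration 1/8 --
  FD 8: (0,0) -> (8,0) [heading=0, draw]
  RT 45: heading 0 -> 315
  -- iteration 2/8 --
  FD 8: (8,0) -> (13.657,-5.657) [heading=315, draw]
  RT 45: heading 315 -> 270
  -- iteration 3/8 --
  FD 8: (13.657,-5.657) -> (13.657,-13.657) [heading=270, draw]
  RT 45: heading 270 -> 225
  -- iteration 4/8 --
  FD 8: (13.657,-13.657) -> (8,-19.314) [heading=225, draw]
  RT 45: heading 225 -> 180
  -- iteration 5/8 --
  FD 8: (8,-19.314) -> (0,-19.314) [heading=180, draw]
  RT 45: heading 180 -> 135
  -- iteration 6/8 --
  FD 8: (0,-19.314) -> (-5.657,-13.657) [heading=135, draw]
  RT 45: heading 135 -> 90
  -- iteration 7/8 --
  FD 8: (-5.657,-13.657) -> (-5.657,-5.657) [heading=90, draw]
  RT 45: heading 90 -> 45
  -- iteration 8/8 --
  FD 8: (-5.657,-5.657) -> (0,0) [heading=45, draw]
  RT 45: heading 45 -> 0
]
Final: pos=(0,0), heading=0, 8 segment(s) drawn

Start position: (0, 0)
Final position: (0, 0)
Distance = 0; < 1e-6 -> CLOSED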